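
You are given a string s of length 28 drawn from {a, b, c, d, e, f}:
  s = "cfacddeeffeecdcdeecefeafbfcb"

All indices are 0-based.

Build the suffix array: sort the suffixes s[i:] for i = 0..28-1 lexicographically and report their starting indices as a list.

sorted suffixes:
  #0 SA[0]=2  'acddeeffeecdcdeecefeafbfcb'
  #1 SA[1]=22  'afbfcb'
  #2 SA[2]=27  'b'
  #3 SA[3]=24  'bfcb'
  #4 SA[4]=26  'cb'
  #5 SA[5]=12  'cdcdeecefeafbfcb'
  #6 SA[6]=3  'cddeeffeecdcdeecefeafbfcb'
  #7 SA[7]=14  'cdeecefeafbfcb'
  #8 SA[8]=18  'cefeafbfcb'
  #9 SA[9]=0  'cfacddeeffeecdcdeecefeafbfcb'
  #10 SA[10]=13  'dcdeecefeafbfcb'
  #11 SA[11]=4  'ddeeffeecdcdeecefeafbfcb'
  #12 SA[12]=15  'deecefeafbfcb'
  #13 SA[13]=5  'deeffeecdcdeecefeafbfcb'
  #14 SA[14]=21  'eafbfcb'
  #15 SA[15]=11  'ecdcdeecefeafbfcb'
  #16 SA[16]=17  'ecefeafbfcb'
  #17 SA[17]=10  'eecdcdeecefeafbfcb'
  #18 SA[18]=16  'eecefeafbfcb'
  #19 SA[19]=6  'eeffeecdcdeecefeafbfcb'
  #20 SA[20]=19  'efeafbfcb'
  #21 SA[21]=7  'effeecdcdeecefeafbfcb'
  #22 SA[22]=1  'facddeeffeecdcdeecefeafbfcb'
  #23 SA[23]=23  'fbfcb'
  #24 SA[24]=25  'fcb'
  #25 SA[25]=20  'feafbfcb'
  #26 SA[26]=9  'feecdcdeecefeafbfcb'
  #27 SA[27]=8  'ffeecdcdeecefeafbfcb'

[2, 22, 27, 24, 26, 12, 3, 14, 18, 0, 13, 4, 15, 5, 21, 11, 17, 10, 16, 6, 19, 7, 1, 23, 25, 20, 9, 8]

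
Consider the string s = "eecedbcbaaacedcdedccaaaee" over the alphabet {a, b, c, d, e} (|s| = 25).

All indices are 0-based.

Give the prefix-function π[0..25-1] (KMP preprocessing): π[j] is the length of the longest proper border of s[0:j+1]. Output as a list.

π[0] = 0
j=1 s[j]='e': π[1]=1 (border 'e')
j=2 s[j]='c': k: 1→0; π[2]=0 (border '')
j=3 s[j]='e': π[3]=1 (border 'e')
j=4 s[j]='d': k: 1→0; π[4]=0 (border '')
j=5 s[j]='b': π[5]=0 (border '')
j=6 s[j]='c': π[6]=0 (border '')
j=7 s[j]='b': π[7]=0 (border '')
j=8 s[j]='a': π[8]=0 (border '')
j=9 s[j]='a': π[9]=0 (border '')
j=10 s[j]='a': π[10]=0 (border '')
j=11 s[j]='c': π[11]=0 (border '')
j=12 s[j]='e': π[12]=1 (border 'e')
j=13 s[j]='d': k: 1→0; π[13]=0 (border '')
j=14 s[j]='c': π[14]=0 (border '')
j=15 s[j]='d': π[15]=0 (border '')
j=16 s[j]='e': π[16]=1 (border 'e')
j=17 s[j]='d': k: 1→0; π[17]=0 (border '')
j=18 s[j]='c': π[18]=0 (border '')
j=19 s[j]='c': π[19]=0 (border '')
j=20 s[j]='a': π[20]=0 (border '')
j=21 s[j]='a': π[21]=0 (border '')
j=22 s[j]='a': π[22]=0 (border '')
j=23 s[j]='e': π[23]=1 (border 'e')
j=24 s[j]='e': π[24]=2 (border 'ee')

[0, 1, 0, 1, 0, 0, 0, 0, 0, 0, 0, 0, 1, 0, 0, 0, 1, 0, 0, 0, 0, 0, 0, 1, 2]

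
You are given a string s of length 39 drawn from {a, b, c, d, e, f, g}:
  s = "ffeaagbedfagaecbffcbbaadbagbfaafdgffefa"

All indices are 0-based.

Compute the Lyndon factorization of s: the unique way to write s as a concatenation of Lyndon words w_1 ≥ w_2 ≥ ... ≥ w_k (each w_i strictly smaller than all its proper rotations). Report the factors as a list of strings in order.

emit factor 1: 'f' (i=0, period=1)
emit factor 2: 'f' (i=1, period=1)
emit factor 3: 'e' (i=2, period=1)
emit factor 4: 'aagbedfagaecbffcbb' (i=3, period=18)
emit factor 5: 'aadbagbfaafdgffef' (i=21, period=17)
emit factor 6: 'a' (i=38, period=1)

["f", "f", "e", "aagbedfagaecbffcbb", "aadbagbfaafdgffef", "a"]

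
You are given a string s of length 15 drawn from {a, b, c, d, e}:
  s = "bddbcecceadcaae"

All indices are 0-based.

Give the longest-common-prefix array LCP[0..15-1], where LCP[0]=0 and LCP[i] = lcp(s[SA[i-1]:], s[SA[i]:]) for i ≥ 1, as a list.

[0, 1, 1, 0, 1, 0, 1, 1, 2, 0, 1, 1, 0, 1, 1]

rank→(start, suffix):
  0 → (12, 'aae')
  1 → (9, 'adcaae')
  2 → (13, 'ae')
  3 → (3, 'bcecceadcaae')
  4 → (0, 'bddbcecceadcaae')
  5 → (11, 'caae')
  6 → (6, 'cceadcaae')
  7 → (7, 'ceadcaae')
  8 → (4, 'cecceadcaae')
  9 → (2, 'dbcecceadcaae')
  10 → (10, 'dcaae')
  11 → (1, 'ddbcecceadcaae')
  12 → (14, 'e')
  13 → (8, 'eadcaae')
  14 → (5, 'ecceadcaae')

SA = [12, 9, 13, 3, 0, 11, 6, 7, 4, 2, 10, 1, 14, 8, 5]
i: (SA[i-1],SA[i]) lcp shared
  1: (12,9) 1 'a'
  2: (9,13) 1 'a'
  3: (13,3) 0 ''
  4: (3,0) 1 'b'
  5: (0,11) 0 ''
  6: (11,6) 1 'c'
  7: (6,7) 1 'c'
  8: (7,4) 2 'ce'
  9: (4,2) 0 ''
  10: (2,10) 1 'd'
  11: (10,1) 1 'd'
  12: (1,14) 0 ''
  13: (14,8) 1 'e'
  14: (8,5) 1 'e'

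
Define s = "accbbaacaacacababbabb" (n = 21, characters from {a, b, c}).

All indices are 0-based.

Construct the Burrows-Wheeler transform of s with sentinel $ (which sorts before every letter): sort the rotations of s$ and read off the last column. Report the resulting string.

bbccbbaca$bbbaacaaaaca

rank  rotation                last
    0  $accbbaacaacacababbabb  b
    1  aacaacacababbabb$accbb  b
    2  aacacababbabb$accbbaac  c
    3  ababbabb$accbbaacaacac  c
    4  abb$accbbaacaacacababb  b
    5  abbabb$accbbaacaacacab  b
    6  acaacacababbabb$accbba  a
    7  acababbabb$accbbaacaac  c
    8  acacababbabb$accbbaaca  a
    9  accbbaacaacacababbabb$  $
   10  b$accbbaacaacacababbab  b
   11  baacaacacababbabb$accb  b
   12  babb$accbbaacaacacabab  b
   13  babbabb$accbbaacaacaca  a
   14  bb$accbbaacaacacababba  a
   15  bbaacaacacababbabb$acc  c
   16  bbabb$accbbaacaacacaba  a
   17  caacacababbabb$accbbaa  a
   18  cababbabb$accbbaacaaca  a
   19  cacababbabb$accbbaacaa  a
   20  cbbaacaacacababbabb$ac  c
   21  ccbbaacaacacababbabb$a  a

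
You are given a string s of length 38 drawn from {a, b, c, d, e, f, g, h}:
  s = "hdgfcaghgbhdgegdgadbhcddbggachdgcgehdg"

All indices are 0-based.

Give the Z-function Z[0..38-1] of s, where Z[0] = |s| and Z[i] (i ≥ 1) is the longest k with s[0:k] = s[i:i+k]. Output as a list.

Z[0]=38
i=1: outside box; Z[1]=0
i=2: outside box; Z[2]=0
i=3: outside box; Z[3]=0
i=4: outside box; Z[4]=0
i=5: outside box; Z[5]=0
i=6: outside box; Z[6]=0
i=7: outside box; Z[7]=1 scan→box=[7,8)
i=8: outside box; Z[8]=0
i=9: outside box; Z[9]=0
i=10: outside box; Z[10]=3 scan→box=[10,13)
i=11: min(r-i=2, Z[1]=0)=0; Z[11]=0
i=12: min(r-i=1, Z[2]=0)=0; Z[12]=0
i=13: outside box; Z[13]=0
i=14: outside box; Z[14]=0
i=15: outside box; Z[15]=0
i=16: outside box; Z[16]=0
i=17: outside box; Z[17]=0
i=18: outside box; Z[18]=0
i=19: outside box; Z[19]=0
i=20: outside box; Z[20]=1 scan→box=[20,21)
i=21: outside box; Z[21]=0
i=22: outside box; Z[22]=0
i=23: outside box; Z[23]=0
i=24: outside box; Z[24]=0
i=25: outside box; Z[25]=0
i=26: outside box; Z[26]=0
i=27: outside box; Z[27]=0
i=28: outside box; Z[28]=0
i=29: outside box; Z[29]=3 scan→box=[29,32)
i=30: min(r-i=2, Z[1]=0)=0; Z[30]=0
i=31: min(r-i=1, Z[2]=0)=0; Z[31]=0
i=32: outside box; Z[32]=0
i=33: outside box; Z[33]=0
i=34: outside box; Z[34]=0
i=35: outside box; Z[35]=3 scan→box=[35,38)
i=36: min(r-i=2, Z[1]=0)=0; Z[36]=0
i=37: min(r-i=1, Z[2]=0)=0; Z[37]=0

[38, 0, 0, 0, 0, 0, 0, 1, 0, 0, 3, 0, 0, 0, 0, 0, 0, 0, 0, 0, 1, 0, 0, 0, 0, 0, 0, 0, 0, 3, 0, 0, 0, 0, 0, 3, 0, 0]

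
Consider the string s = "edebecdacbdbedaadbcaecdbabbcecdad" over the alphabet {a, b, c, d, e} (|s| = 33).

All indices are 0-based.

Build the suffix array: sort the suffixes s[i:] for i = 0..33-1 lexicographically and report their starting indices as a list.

[14, 24, 7, 31, 15, 19, 23, 25, 17, 26, 9, 3, 11, 18, 8, 5, 29, 21, 27, 32, 13, 6, 30, 22, 16, 10, 1, 2, 4, 28, 20, 12, 0]

sorted suffixes:
  #0 SA[0]=14  'aadbcaecdbabbcecdad'
  #1 SA[1]=24  'abbcecdad'
  #2 SA[2]=7  'acbdbedaadbcaecdbabbcecdad'
  #3 SA[3]=31  'ad'
  #4 SA[4]=15  'adbcaecdbabbcecdad'
  #5 SA[5]=19  'aecdbabbcecdad'
  #6 SA[6]=23  'babbcecdad'
  #7 SA[7]=25  'bbcecdad'
  #8 SA[8]=17  'bcaecdbabbcecdad'
  #9 SA[9]=26  'bcecdad'
  #10 SA[10]=9  'bdbedaadbcaecdbabbcecdad'
  #11 SA[11]=3  'becdacbdbedaadbcaecdbabbcecdad'
  #12 SA[12]=11  'bedaadbcaecdbabbcecdad'
  #13 SA[13]=18  'caecdbabbcecdad'
  #14 SA[14]=8  'cbdbedaadbcaecdbabbcecdad'
  #15 SA[15]=5  'cdacbdbedaadbcaecdbabbcecdad'
  #16 SA[16]=29  'cdad'
  #17 SA[17]=21  'cdbabbcecdad'
  #18 SA[18]=27  'cecdad'
  #19 SA[19]=32  'd'
  #20 SA[20]=13  'daadbcaecdbabbcecdad'
  #21 SA[21]=6  'dacbdbedaadbcaecdbabbcecdad'
  #22 SA[22]=30  'dad'
  #23 SA[23]=22  'dbabbcecdad'
  #24 SA[24]=16  'dbcaecdbabbcecdad'
  #25 SA[25]=10  'dbedaadbcaecdbabbcecdad'
  #26 SA[26]=1  'debecdacbdbedaadbcaecdbabbcecdad'
  #27 SA[27]=2  'ebecdacbdbedaadbcaecdbabbcecdad'
  #28 SA[28]=4  'ecdacbdbedaadbcaecdbabbcecdad'
  #29 SA[29]=28  'ecdad'
  #30 SA[30]=20  'ecdbabbcecdad'
  #31 SA[31]=12  'edaadbcaecdbabbcecdad'
  #32 SA[32]=0  'edebecdacbdbedaadbcaecdbabbcecdad'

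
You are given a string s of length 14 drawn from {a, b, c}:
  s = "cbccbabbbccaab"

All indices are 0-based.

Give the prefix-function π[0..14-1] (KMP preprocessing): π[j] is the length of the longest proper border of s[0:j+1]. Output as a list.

π[0] = 0
j=1 s[j]='b': π[1]=0 (border '')
j=2 s[j]='c': π[2]=1 (border 'c')
j=3 s[j]='c': k: 1→0; π[3]=1 (border 'c')
j=4 s[j]='b': π[4]=2 (border 'cb')
j=5 s[j]='a': k: 2→0; π[5]=0 (border '')
j=6 s[j]='b': π[6]=0 (border '')
j=7 s[j]='b': π[7]=0 (border '')
j=8 s[j]='b': π[8]=0 (border '')
j=9 s[j]='c': π[9]=1 (border 'c')
j=10 s[j]='c': k: 1→0; π[10]=1 (border 'c')
j=11 s[j]='a': k: 1→0; π[11]=0 (border '')
j=12 s[j]='a': π[12]=0 (border '')
j=13 s[j]='b': π[13]=0 (border '')

[0, 0, 1, 1, 2, 0, 0, 0, 0, 1, 1, 0, 0, 0]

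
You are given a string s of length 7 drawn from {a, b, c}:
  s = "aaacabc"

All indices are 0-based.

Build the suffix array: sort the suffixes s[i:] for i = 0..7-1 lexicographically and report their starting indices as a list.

[0, 1, 4, 2, 5, 6, 3]

rank | idx | suffix
   0 |   0 | aaacabc
   1 |   1 | aacabc
   2 |   4 | abc
   3 |   2 | acabc
   4 |   5 | bc
   5 |   6 | c
   6 |   3 | cabc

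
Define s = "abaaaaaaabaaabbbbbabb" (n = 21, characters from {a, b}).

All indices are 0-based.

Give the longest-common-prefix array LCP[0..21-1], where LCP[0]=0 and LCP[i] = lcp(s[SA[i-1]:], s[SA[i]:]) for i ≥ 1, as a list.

sorted suffixes:
  #0 SA[0]=2  'aaaaaaabaaabbbbbabb'
  #1 SA[1]=3  'aaaaaabaaabbbbbabb'
  #2 SA[2]=4  'aaaaabaaabbbbbabb'
  #3 SA[3]=5  'aaaabaaabbbbbabb'
  #4 SA[4]=6  'aaabaaabbbbbabb'
  #5 SA[5]=10  'aaabbbbbabb'
  #6 SA[6]=7  'aabaaabbbbbabb'
  #7 SA[7]=11  'aabbbbbabb'
  #8 SA[8]=0  'abaaaaaaabaaabbbbbabb'
  #9 SA[9]=8  'abaaabbbbbabb'
  #10 SA[10]=18  'abb'
  #11 SA[11]=12  'abbbbbabb'
  #12 SA[12]=20  'b'
  #13 SA[13]=1  'baaaaaaabaaabbbbbabb'
  #14 SA[14]=9  'baaabbbbbabb'
  #15 SA[15]=17  'babb'
  #16 SA[16]=19  'bb'
  #17 SA[17]=16  'bbabb'
  #18 SA[18]=15  'bbbabb'
  #19 SA[19]=14  'bbbbabb'
  #20 SA[20]=13  'bbbbbabb'

SA = [2, 3, 4, 5, 6, 10, 7, 11, 0, 8, 18, 12, 20, 1, 9, 17, 19, 16, 15, 14, 13]
i: (SA[i-1],SA[i]) lcp shared
  1: (2,3) 6 'aaaaaa'
  2: (3,4) 5 'aaaaa'
  3: (4,5) 4 'aaaa'
  4: (5,6) 3 'aaa'
  5: (6,10) 4 'aaab'
  6: (10,7) 2 'aa'
  7: (7,11) 3 'aab'
  8: (11,0) 1 'a'
  9: (0,8) 5 'abaaa'
  10: (8,18) 2 'ab'
  11: (18,12) 3 'abb'
  12: (12,20) 0 ''
  13: (20,1) 1 'b'
  14: (1,9) 4 'baaa'
  15: (9,17) 2 'ba'
  16: (17,19) 1 'b'
  17: (19,16) 2 'bb'
  18: (16,15) 2 'bb'
  19: (15,14) 3 'bbb'
  20: (14,13) 4 'bbbb'

[0, 6, 5, 4, 3, 4, 2, 3, 1, 5, 2, 3, 0, 1, 4, 2, 1, 2, 2, 3, 4]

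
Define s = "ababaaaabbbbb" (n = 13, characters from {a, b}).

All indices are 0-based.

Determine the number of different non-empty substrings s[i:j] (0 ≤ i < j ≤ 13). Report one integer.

rank→(start, suffix):
  0 → (4, 'aaaabbbbb')
  1 → (5, 'aaabbbbb')
  2 → (6, 'aabbbbb')
  3 → (2, 'abaaaabbbbb')
  4 → (0, 'ababaaaabbbbb')
  5 → (7, 'abbbbb')
  6 → (12, 'b')
  7 → (3, 'baaaabbbbb')
  8 → (1, 'babaaaabbbbb')
  9 → (11, 'bb')
  10 → (10, 'bbb')
  11 → (9, 'bbbb')
  12 → (8, 'bbbbb')

SA = [4, 5, 6, 2, 0, 7, 12, 3, 1, 11, 10, 9, 8]
i: (SA[i-1],SA[i]) lcp shared
  1: (4,5) 3 'aaa'
  2: (5,6) 2 'aa'
  3: (6,2) 1 'a'
  4: (2,0) 3 'aba'
  5: (0,7) 2 'ab'
  6: (7,12) 0 ''
  7: (12,3) 1 'b'
  8: (3,1) 2 'ba'
  9: (1,11) 1 'b'
  10: (11,10) 2 'bb'
  11: (10,9) 3 'bbb'
  12: (9,8) 4 'bbbb'

n(n+1)/2 = 13·14/2 = 91
Σ LCP = 0 + 3 + 2 + 1 + 3 + 2 + 0 + 1 + 2 + 1 + 2 + 3 + 4 = 24
distinct = 91 − 24 = 67

67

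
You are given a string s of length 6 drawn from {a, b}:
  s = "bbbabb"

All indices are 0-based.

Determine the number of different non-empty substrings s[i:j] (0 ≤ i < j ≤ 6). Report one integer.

rank | idx | suffix
   0 |   3 | abb
   1 |   5 | b
   2 |   2 | babb
   3 |   4 | bb
   4 |   1 | bbabb
   5 |   0 | bbbabb

SA = [3, 5, 2, 4, 1, 0]
i: (SA[i-1],SA[i]) lcp shared
  1: (3,5) 0 ''
  2: (5,2) 1 'b'
  3: (2,4) 1 'b'
  4: (4,1) 2 'bb'
  5: (1,0) 2 'bb'

n(n+1)/2 = 6·7/2 = 21
Σ LCP = 0 + 0 + 1 + 1 + 2 + 2 = 6
distinct = 21 − 6 = 15

15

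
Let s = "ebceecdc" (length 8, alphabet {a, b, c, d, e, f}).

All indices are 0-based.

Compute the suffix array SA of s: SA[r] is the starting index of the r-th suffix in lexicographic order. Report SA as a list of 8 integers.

[1, 7, 5, 2, 6, 0, 4, 3]

sorted suffixes:
  #0 SA[0]=1  'bceecdc'
  #1 SA[1]=7  'c'
  #2 SA[2]=5  'cdc'
  #3 SA[3]=2  'ceecdc'
  #4 SA[4]=6  'dc'
  #5 SA[5]=0  'ebceecdc'
  #6 SA[6]=4  'ecdc'
  #7 SA[7]=3  'eecdc'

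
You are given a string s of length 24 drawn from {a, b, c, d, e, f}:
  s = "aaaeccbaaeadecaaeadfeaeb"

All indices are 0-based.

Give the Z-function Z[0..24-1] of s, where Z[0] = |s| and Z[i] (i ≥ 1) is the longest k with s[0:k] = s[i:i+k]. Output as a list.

Z[0]=24
i=1: outside box; Z[1]=2 scan→box=[1,3)
i=2: min(r-i=1, Z[1]=2)=1; Z[2]=1
i=3: outside box; Z[3]=0
i=4: outside box; Z[4]=0
i=5: outside box; Z[5]=0
i=6: outside box; Z[6]=0
i=7: outside box; Z[7]=2 scan→box=[7,9)
i=8: min(r-i=1, Z[1]=2)=1; Z[8]=1
i=9: outside box; Z[9]=0
i=10: outside box; Z[10]=1 scan→box=[10,11)
i=11: outside box; Z[11]=0
i=12: outside box; Z[12]=0
i=13: outside box; Z[13]=0
i=14: outside box; Z[14]=2 scan→box=[14,16)
i=15: min(r-i=1, Z[1]=2)=1; Z[15]=1
i=16: outside box; Z[16]=0
i=17: outside box; Z[17]=1 scan→box=[17,18)
i=18: outside box; Z[18]=0
i=19: outside box; Z[19]=0
i=20: outside box; Z[20]=0
i=21: outside box; Z[21]=1 scan→box=[21,22)
i=22: outside box; Z[22]=0
i=23: outside box; Z[23]=0

[24, 2, 1, 0, 0, 0, 0, 2, 1, 0, 1, 0, 0, 0, 2, 1, 0, 1, 0, 0, 0, 1, 0, 0]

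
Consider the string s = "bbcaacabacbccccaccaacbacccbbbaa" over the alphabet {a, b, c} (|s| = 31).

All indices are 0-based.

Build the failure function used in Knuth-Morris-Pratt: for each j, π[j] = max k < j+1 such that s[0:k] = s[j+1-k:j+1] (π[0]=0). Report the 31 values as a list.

[0, 1, 0, 0, 0, 0, 0, 1, 0, 0, 1, 0, 0, 0, 0, 0, 0, 0, 0, 0, 0, 1, 0, 0, 0, 0, 1, 2, 2, 0, 0]

π[0] = 0
j=1 s[j]='b': π[1]=1 (border 'b')
j=2 s[j]='c': k: 1→0; π[2]=0 (border '')
j=3 s[j]='a': π[3]=0 (border '')
j=4 s[j]='a': π[4]=0 (border '')
j=5 s[j]='c': π[5]=0 (border '')
j=6 s[j]='a': π[6]=0 (border '')
j=7 s[j]='b': π[7]=1 (border 'b')
j=8 s[j]='a': k: 1→0; π[8]=0 (border '')
j=9 s[j]='c': π[9]=0 (border '')
j=10 s[j]='b': π[10]=1 (border 'b')
j=11 s[j]='c': k: 1→0; π[11]=0 (border '')
j=12 s[j]='c': π[12]=0 (border '')
j=13 s[j]='c': π[13]=0 (border '')
j=14 s[j]='c': π[14]=0 (border '')
j=15 s[j]='a': π[15]=0 (border '')
j=16 s[j]='c': π[16]=0 (border '')
j=17 s[j]='c': π[17]=0 (border '')
j=18 s[j]='a': π[18]=0 (border '')
j=19 s[j]='a': π[19]=0 (border '')
j=20 s[j]='c': π[20]=0 (border '')
j=21 s[j]='b': π[21]=1 (border 'b')
j=22 s[j]='a': k: 1→0; π[22]=0 (border '')
j=23 s[j]='c': π[23]=0 (border '')
j=24 s[j]='c': π[24]=0 (border '')
j=25 s[j]='c': π[25]=0 (border '')
j=26 s[j]='b': π[26]=1 (border 'b')
j=27 s[j]='b': π[27]=2 (border 'bb')
j=28 s[j]='b': k: 2→1; π[28]=2 (border 'bb')
j=29 s[j]='a': k: 2→1→0; π[29]=0 (border '')
j=30 s[j]='a': π[30]=0 (border '')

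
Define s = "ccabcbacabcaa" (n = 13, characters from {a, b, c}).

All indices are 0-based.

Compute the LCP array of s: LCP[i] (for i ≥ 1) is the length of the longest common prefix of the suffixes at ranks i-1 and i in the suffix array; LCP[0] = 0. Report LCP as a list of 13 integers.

[0, 1, 1, 3, 1, 0, 1, 2, 0, 2, 4, 1, 1]

sorted suffixes:
  #0 SA[0]=12  'a'
  #1 SA[1]=11  'aa'
  #2 SA[2]=8  'abcaa'
  #3 SA[3]=2  'abcbacabcaa'
  #4 SA[4]=6  'acabcaa'
  #5 SA[5]=5  'bacabcaa'
  #6 SA[6]=9  'bcaa'
  #7 SA[7]=3  'bcbacabcaa'
  #8 SA[8]=10  'caa'
  #9 SA[9]=7  'cabcaa'
  #10 SA[10]=1  'cabcbacabcaa'
  #11 SA[11]=4  'cbacabcaa'
  #12 SA[12]=0  'ccabcbacabcaa'

SA = [12, 11, 8, 2, 6, 5, 9, 3, 10, 7, 1, 4, 0]
[i] adj suffixes → lcp
  [1] 12/11 → 1 ('a')
  [2] 11/8 → 1 ('a')
  [3] 8/2 → 3 ('abc')
  [4] 2/6 → 1 ('a')
  [5] 6/5 → 0 ('')
  [6] 5/9 → 1 ('b')
  [7] 9/3 → 2 ('bc')
  [8] 3/10 → 0 ('')
  [9] 10/7 → 2 ('ca')
  [10] 7/1 → 4 ('cabc')
  [11] 1/4 → 1 ('c')
  [12] 4/0 → 1 ('c')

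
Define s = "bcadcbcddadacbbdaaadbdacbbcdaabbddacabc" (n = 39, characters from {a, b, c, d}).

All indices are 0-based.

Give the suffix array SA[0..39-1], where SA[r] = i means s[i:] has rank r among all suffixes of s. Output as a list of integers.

[16, 28, 17, 29, 36, 34, 22, 11, 9, 18, 2, 24, 13, 30, 37, 0, 25, 5, 14, 20, 31, 38, 35, 1, 23, 12, 4, 26, 6, 15, 27, 33, 21, 10, 8, 19, 3, 32, 7]

rank→(start, suffix):
  0 → (16, 'aaadbdacbbcdaabbddacabc')
  1 → (28, 'aabbddacabc')
  2 → (17, 'aadbdacbbcdaabbddacabc')
  3 → (29, 'abbddacabc')
  4 → (36, 'abc')
  5 → (34, 'acabc')
  6 → (22, 'acbbcdaabbddacabc')
  7 → (11, 'acbbdaaadbdacbbcdaabbddacabc')
  8 → (9, 'adacbbdaaadbdacbbcdaabbddacabc')
  9 → (18, 'adbdacbbcdaabbddacabc')
  10 → (2, 'adcbcddadacbbdaaadbdacbbcdaabbddacabc')
  11 → (24, 'bbcdaabbddacabc')
  12 → (13, 'bbdaaadbdacbbcdaabbddacabc')
  13 → (30, 'bbddacabc')
  14 → (37, 'bc')
  15 → (0, 'bcadcbcddadacbbdaaadbdacbbcdaabbddacabc')
  16 → (25, 'bcdaabbddacabc')
  17 → (5, 'bcddadacbbdaaadbdacbbcdaabbddacabc')
  18 → (14, 'bdaaadbdacbbcdaabbddacabc')
  19 → (20, 'bdacbbcdaabbddacabc')
  20 → (31, 'bddacabc')
  21 → (38, 'c')
  22 → (35, 'cabc')
  23 → (1, 'cadcbcddadacbbdaaadbdacbbcdaabbddacabc')
  24 → (23, 'cbbcdaabbddacabc')
  25 → (12, 'cbbdaaadbdacbbcdaabbddacabc')
  26 → (4, 'cbcddadacbbdaaadbdacbbcdaabbddacabc')
  27 → (26, 'cdaabbddacabc')
  28 → (6, 'cddadacbbdaaadbdacbbcdaabbddacabc')
  29 → (15, 'daaadbdacbbcdaabbddacabc')
  30 → (27, 'daabbddacabc')
  31 → (33, 'dacabc')
  32 → (21, 'dacbbcdaabbddacabc')
  33 → (10, 'dacbbdaaadbdacbbcdaabbddacabc')
  34 → (8, 'dadacbbdaaadbdacbbcdaabbddacabc')
  35 → (19, 'dbdacbbcdaabbddacabc')
  36 → (3, 'dcbcddadacbbdaaadbdacbbcdaabbddacabc')
  37 → (32, 'ddacabc')
  38 → (7, 'ddadacbbdaaadbdacbbcdaabbddacabc')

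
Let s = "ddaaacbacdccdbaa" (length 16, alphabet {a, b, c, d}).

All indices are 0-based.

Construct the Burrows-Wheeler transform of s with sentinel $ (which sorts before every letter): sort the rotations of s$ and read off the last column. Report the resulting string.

aabdaabdcadcadcc$

rank  rotation           last
    0  $ddaaacbacdccdbaa  a
    1  a$ddaaacbacdccdba  a
    2  aa$ddaaacbacdccdb  b
    3  aaacbacdccdbaa$dd  d
    4  aacbacdccdbaa$dda  a
    5  acbacdccdbaa$ddaa  a
    6  acdccdbaa$ddaaacb  b
    7  baa$ddaaacbacdccd  d
    8  bacdccdbaa$ddaaac  c
    9  cbacdccdbaa$ddaaa  a
   10  ccdbaa$ddaaacbacd  d
   11  cdbaa$ddaaacbacdc  c
   12  cdccdbaa$ddaaacba  a
   13  daaacbacdccdbaa$d  d
   14  dbaa$ddaaacbacdcc  c
   15  dccdbaa$ddaaacbac  c
   16  ddaaacbacdccdbaa$  $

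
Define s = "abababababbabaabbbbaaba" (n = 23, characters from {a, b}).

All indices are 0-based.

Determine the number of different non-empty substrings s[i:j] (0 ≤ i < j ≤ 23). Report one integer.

206

sorted suffixes:
  #0 SA[0]=22  'a'
  #1 SA[1]=19  'aaba'
  #2 SA[2]=13  'aabbbbaaba'
  #3 SA[3]=20  'aba'
  #4 SA[4]=11  'abaabbbbaaba'
  #5 SA[5]=0  'abababababbabaabbbbaaba'
  #6 SA[6]=2  'ababababbabaabbbbaaba'
  #7 SA[7]=4  'abababbabaabbbbaaba'
  #8 SA[8]=6  'ababbabaabbbbaaba'
  #9 SA[9]=8  'abbabaabbbbaaba'
  #10 SA[10]=14  'abbbbaaba'
  #11 SA[11]=21  'ba'
  #12 SA[12]=18  'baaba'
  #13 SA[13]=12  'baabbbbaaba'
  #14 SA[14]=10  'babaabbbbaaba'
  #15 SA[15]=1  'bababababbabaabbbbaaba'
  #16 SA[16]=3  'babababbabaabbbbaaba'
  #17 SA[17]=5  'bababbabaabbbbaaba'
  #18 SA[18]=7  'babbabaabbbbaaba'
  #19 SA[19]=17  'bbaaba'
  #20 SA[20]=9  'bbabaabbbbaaba'
  #21 SA[21]=16  'bbbaaba'
  #22 SA[22]=15  'bbbbaaba'

SA = [22, 19, 13, 20, 11, 0, 2, 4, 6, 8, 14, 21, 18, 12, 10, 1, 3, 5, 7, 17, 9, 16, 15]
[i] adj suffixes → lcp
  [1] 22/19 → 1 ('a')
  [2] 19/13 → 3 ('aab')
  [3] 13/20 → 1 ('a')
  [4] 20/11 → 3 ('aba')
  [5] 11/0 → 3 ('aba')
  [6] 0/2 → 8 ('abababab')
  [7] 2/4 → 6 ('ababab')
  [8] 4/6 → 4 ('abab')
  [9] 6/8 → 2 ('ab')
  [10] 8/14 → 3 ('abb')
  [11] 14/21 → 0 ('')
  [12] 21/18 → 2 ('ba')
  [13] 18/12 → 4 ('baab')
  [14] 12/10 → 2 ('ba')
  [15] 10/1 → 4 ('baba')
  [16] 1/3 → 7 ('bababab')
  [17] 3/5 → 5 ('babab')
  [18] 5/7 → 3 ('bab')
  [19] 7/17 → 1 ('b')
  [20] 17/9 → 3 ('bba')
  [21] 9/16 → 2 ('bb')
  [22] 16/15 → 3 ('bbb')

n(n+1)/2 = 23·24/2 = 276
Σ LCP = 0 + 1 + 3 + 1 + 3 + 3 + 8 + 6 + 4 + 2 + 3 + 0 + 2 + 4 + 2 + 4 + 7 + 5 + 3 + 1 + 3 + 2 + 3 = 70
distinct = 276 − 70 = 206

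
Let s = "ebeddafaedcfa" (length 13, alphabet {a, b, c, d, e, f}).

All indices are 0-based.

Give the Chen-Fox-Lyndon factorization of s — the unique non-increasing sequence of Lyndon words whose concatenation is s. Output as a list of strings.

["e", "bedd", "af", "aedcf", "a"]

emit factor 1: 'e' (i=0, period=1)
emit factor 2: 'bedd' (i=1, period=4)
emit factor 3: 'af' (i=5, period=2)
emit factor 4: 'aedcf' (i=7, period=5)
emit factor 5: 'a' (i=12, period=1)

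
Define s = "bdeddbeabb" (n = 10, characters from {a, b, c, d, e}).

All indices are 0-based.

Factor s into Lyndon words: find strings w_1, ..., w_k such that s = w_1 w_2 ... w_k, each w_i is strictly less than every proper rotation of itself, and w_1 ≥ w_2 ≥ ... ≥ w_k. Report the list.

emit factor 1: 'bdeddbe' (i=0, period=7)
emit factor 2: 'abb' (i=7, period=3)

["bdeddbe", "abb"]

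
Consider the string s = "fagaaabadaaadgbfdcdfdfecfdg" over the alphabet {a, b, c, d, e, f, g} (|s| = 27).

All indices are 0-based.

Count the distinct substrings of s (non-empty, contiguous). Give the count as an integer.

349

sorted suffixes:
  #0 SA[0]=3  'aaabadaaadgbfdcdfdfecfdg'
  #1 SA[1]=9  'aaadgbfdcdfdfecfdg'
  #2 SA[2]=4  'aabadaaadgbfdcdfdfecfdg'
  #3 SA[3]=10  'aadgbfdcdfdfecfdg'
  #4 SA[4]=5  'abadaaadgbfdcdfdfecfdg'
  #5 SA[5]=7  'adaaadgbfdcdfdfecfdg'
  #6 SA[6]=11  'adgbfdcdfdfecfdg'
  #7 SA[7]=1  'agaaabadaaadgbfdcdfdfecfdg'
  #8 SA[8]=6  'badaaadgbfdcdfdfecfdg'
  #9 SA[9]=14  'bfdcdfdfecfdg'
  #10 SA[10]=17  'cdfdfecfdg'
  #11 SA[11]=23  'cfdg'
  #12 SA[12]=8  'daaadgbfdcdfdfecfdg'
  #13 SA[13]=16  'dcdfdfecfdg'
  #14 SA[14]=18  'dfdfecfdg'
  #15 SA[15]=20  'dfecfdg'
  #16 SA[16]=25  'dg'
  #17 SA[17]=12  'dgbfdcdfdfecfdg'
  #18 SA[18]=22  'ecfdg'
  #19 SA[19]=0  'fagaaabadaaadgbfdcdfdfecfdg'
  #20 SA[20]=15  'fdcdfdfecfdg'
  #21 SA[21]=19  'fdfecfdg'
  #22 SA[22]=24  'fdg'
  #23 SA[23]=21  'fecfdg'
  #24 SA[24]=26  'g'
  #25 SA[25]=2  'gaaabadaaadgbfdcdfdfecfdg'
  #26 SA[26]=13  'gbfdcdfdfecfdg'

SA = [3, 9, 4, 10, 5, 7, 11, 1, 6, 14, 17, 23, 8, 16, 18, 20, 25, 12, 22, 0, 15, 19, 24, 21, 26, 2, 13]
i: (SA[i-1],SA[i]) lcp shared
  1: (3,9) 3 'aaa'
  2: (9,4) 2 'aa'
  3: (4,10) 2 'aa'
  4: (10,5) 1 'a'
  5: (5,7) 1 'a'
  6: (7,11) 2 'ad'
  7: (11,1) 1 'a'
  8: (1,6) 0 ''
  9: (6,14) 1 'b'
  10: (14,17) 0 ''
  11: (17,23) 1 'c'
  12: (23,8) 0 ''
  13: (8,16) 1 'd'
  14: (16,18) 1 'd'
  15: (18,20) 2 'df'
  16: (20,25) 1 'd'
  17: (25,12) 2 'dg'
  18: (12,22) 0 ''
  19: (22,0) 0 ''
  20: (0,15) 1 'f'
  21: (15,19) 2 'fd'
  22: (19,24) 2 'fd'
  23: (24,21) 1 'f'
  24: (21,26) 0 ''
  25: (26,2) 1 'g'
  26: (2,13) 1 'g'

n(n+1)/2 = 27·28/2 = 378
Σ LCP = 0 + 3 + 2 + 2 + 1 + 1 + 2 + 1 + 0 + 1 + 0 + 1 + 0 + 1 + 1 + 2 + 1 + 2 + 0 + 0 + 1 + 2 + 2 + 1 + 0 + 1 + 1 = 29
distinct = 378 − 29 = 349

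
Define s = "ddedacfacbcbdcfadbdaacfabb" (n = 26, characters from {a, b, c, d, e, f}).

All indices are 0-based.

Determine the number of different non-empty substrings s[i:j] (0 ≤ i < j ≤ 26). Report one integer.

318

rank→(start, suffix):
  0 → (19, 'aacfabb')
  1 → (23, 'abb')
  2 → (7, 'acbcbdcfadbdaacfabb')
  3 → (20, 'acfabb')
  4 → (4, 'acfacbcbdcfadbdaacfabb')
  5 → (15, 'adbdaacfabb')
  6 → (25, 'b')
  7 → (24, 'bb')
  8 → (9, 'bcbdcfadbdaacfabb')
  9 → (17, 'bdaacfabb')
  10 → (11, 'bdcfadbdaacfabb')
  11 → (8, 'cbcbdcfadbdaacfabb')
  12 → (10, 'cbdcfadbdaacfabb')
  13 → (21, 'cfabb')
  14 → (5, 'cfacbcbdcfadbdaacfabb')
  15 → (13, 'cfadbdaacfabb')
  16 → (18, 'daacfabb')
  17 → (3, 'dacfacbcbdcfadbdaacfabb')
  18 → (16, 'dbdaacfabb')
  19 → (12, 'dcfadbdaacfabb')
  20 → (0, 'ddedacfacbcbdcfadbdaacfabb')
  21 → (1, 'dedacfacbcbdcfadbdaacfabb')
  22 → (2, 'edacfacbcbdcfadbdaacfabb')
  23 → (22, 'fabb')
  24 → (6, 'facbcbdcfadbdaacfabb')
  25 → (14, 'fadbdaacfabb')

SA = [19, 23, 7, 20, 4, 15, 25, 24, 9, 17, 11, 8, 10, 21, 5, 13, 18, 3, 16, 12, 0, 1, 2, 22, 6, 14]
[i] adj suffixes → lcp
  [1] 19/23 → 1 ('a')
  [2] 23/7 → 1 ('a')
  [3] 7/20 → 2 ('ac')
  [4] 20/4 → 4 ('acfa')
  [5] 4/15 → 1 ('a')
  [6] 15/25 → 0 ('')
  [7] 25/24 → 1 ('b')
  [8] 24/9 → 1 ('b')
  [9] 9/17 → 1 ('b')
  [10] 17/11 → 2 ('bd')
  [11] 11/8 → 0 ('')
  [12] 8/10 → 2 ('cb')
  [13] 10/21 → 1 ('c')
  [14] 21/5 → 3 ('cfa')
  [15] 5/13 → 3 ('cfa')
  [16] 13/18 → 0 ('')
  [17] 18/3 → 2 ('da')
  [18] 3/16 → 1 ('d')
  [19] 16/12 → 1 ('d')
  [20] 12/0 → 1 ('d')
  [21] 0/1 → 1 ('d')
  [22] 1/2 → 0 ('')
  [23] 2/22 → 0 ('')
  [24] 22/6 → 2 ('fa')
  [25] 6/14 → 2 ('fa')

n(n+1)/2 = 26·27/2 = 351
Σ LCP = 0 + 1 + 1 + 2 + 4 + 1 + 0 + 1 + 1 + 1 + 2 + 0 + 2 + 1 + 3 + 3 + 0 + 2 + 1 + 1 + 1 + 1 + 0 + 0 + 2 + 2 = 33
distinct = 351 − 33 = 318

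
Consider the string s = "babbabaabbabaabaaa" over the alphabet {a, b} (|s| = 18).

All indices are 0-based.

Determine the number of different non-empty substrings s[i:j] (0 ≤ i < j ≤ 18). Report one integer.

rank | idx | suffix
   0 |  17 | a
   1 |  16 | aa
   2 |  15 | aaa
   3 |  12 | aabaaa
   4 |   6 | aabbabaabaaa
   5 |  13 | abaaa
   6 |  10 | abaabaaa
   7 |   4 | abaabbabaabaaa
   8 |   7 | abbabaabaaa
   9 |   1 | abbabaabbabaabaaa
  10 |  14 | baaa
  11 |  11 | baabaaa
  12 |   5 | baabbabaabaaa
  13 |   9 | babaabaaa
  14 |   3 | babaabbabaabaaa
  15 |   0 | babbabaabbabaabaaa
  16 |   8 | bbabaabaaa
  17 |   2 | bbabaabbabaabaaa

SA = [17, 16, 15, 12, 6, 13, 10, 4, 7, 1, 14, 11, 5, 9, 3, 0, 8, 2]
[i] adj suffixes → lcp
  [1] 17/16 → 1 ('a')
  [2] 16/15 → 2 ('aa')
  [3] 15/12 → 2 ('aa')
  [4] 12/6 → 3 ('aab')
  [5] 6/13 → 1 ('a')
  [6] 13/10 → 4 ('abaa')
  [7] 10/4 → 5 ('abaab')
  [8] 4/7 → 2 ('ab')
  [9] 7/1 → 8 ('abbabaab')
  [10] 1/14 → 0 ('')
  [11] 14/11 → 3 ('baa')
  [12] 11/5 → 4 ('baab')
  [13] 5/9 → 2 ('ba')
  [14] 9/3 → 6 ('babaab')
  [15] 3/0 → 3 ('bab')
  [16] 0/8 → 1 ('b')
  [17] 8/2 → 7 ('bbabaab')

n(n+1)/2 = 18·19/2 = 171
Σ LCP = 0 + 1 + 2 + 2 + 3 + 1 + 4 + 5 + 2 + 8 + 0 + 3 + 4 + 2 + 6 + 3 + 1 + 7 = 54
distinct = 171 − 54 = 117

117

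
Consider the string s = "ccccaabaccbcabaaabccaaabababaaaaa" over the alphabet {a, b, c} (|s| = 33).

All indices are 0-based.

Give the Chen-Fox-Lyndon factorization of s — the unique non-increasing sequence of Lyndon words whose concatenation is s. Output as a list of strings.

emit factor 1: 'c' (i=0, period=1)
emit factor 2: 'c' (i=1, period=1)
emit factor 3: 'c' (i=2, period=1)
emit factor 4: 'c' (i=3, period=1)
emit factor 5: 'aabaccbcab' (i=4, period=10)
emit factor 6: 'aaabcc' (i=14, period=6)
emit factor 7: 'aaababab' (i=20, period=8)
emit factor 8: 'a' (i=28, period=1)
emit factor 9: 'a' (i=29, period=1)
emit factor 10: 'a' (i=30, period=1)
emit factor 11: 'a' (i=31, period=1)
emit factor 12: 'a' (i=32, period=1)

["c", "c", "c", "c", "aabaccbcab", "aaabcc", "aaababab", "a", "a", "a", "a", "a"]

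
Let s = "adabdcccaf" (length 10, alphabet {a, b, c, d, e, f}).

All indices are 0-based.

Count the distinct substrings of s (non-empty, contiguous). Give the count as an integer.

49

rank→(start, suffix):
  0 → (2, 'abdcccaf')
  1 → (0, 'adabdcccaf')
  2 → (8, 'af')
  3 → (3, 'bdcccaf')
  4 → (7, 'caf')
  5 → (6, 'ccaf')
  6 → (5, 'cccaf')
  7 → (1, 'dabdcccaf')
  8 → (4, 'dcccaf')
  9 → (9, 'f')

SA = [2, 0, 8, 3, 7, 6, 5, 1, 4, 9]
rank  pair      lcp
   1  s[2:],s[0:]  1  'a'
   2  s[0:],s[8:]  1  'a'
   3  s[8:],s[3:]  0  ''
   4  s[3:],s[7:]  0  ''
   5  s[7:],s[6:]  1  'c'
   6  s[6:],s[5:]  2  'cc'
   7  s[5:],s[1:]  0  ''
   8  s[1:],s[4:]  1  'd'
   9  s[4:],s[9:]  0  ''

n(n+1)/2 = 10·11/2 = 55
Σ LCP = 0 + 1 + 1 + 0 + 0 + 1 + 2 + 0 + 1 + 0 = 6
distinct = 55 − 6 = 49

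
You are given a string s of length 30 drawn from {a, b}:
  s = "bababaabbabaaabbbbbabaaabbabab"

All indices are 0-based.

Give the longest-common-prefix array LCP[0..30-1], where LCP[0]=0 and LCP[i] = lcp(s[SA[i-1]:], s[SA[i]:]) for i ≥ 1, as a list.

rank→(start, suffix):
  0 → (21, 'aaabbabab')
  1 → (11, 'aaabbbbbabaaabbabab')
  2 → (5, 'aabbabaaabbbbbabaaabbabab')
  3 → (22, 'aabbabab')
  4 → (12, 'aabbbbbabaaabbabab')
  5 → (28, 'ab')
  6 → (19, 'abaaabbabab')
  7 → (9, 'abaaabbbbbabaaabbabab')
  8 → (3, 'abaabbabaaabbbbbabaaabbabab')
  9 → (26, 'abab')
  10 → (1, 'ababaabbabaaabbbbbabaaabbabab')
  11 → (6, 'abbabaaabbbbbabaaabbabab')
  12 → (23, 'abbabab')
  13 → (13, 'abbbbbabaaabbabab')
  14 → (29, 'b')
  15 → (20, 'baaabbabab')
  16 → (10, 'baaabbbbbabaaabbabab')
  17 → (4, 'baabbabaaabbbbbabaaabbabab')
  18 → (27, 'bab')
  19 → (18, 'babaaabbabab')
  20 → (8, 'babaaabbbbbabaaabbabab')
  21 → (2, 'babaabbabaaabbbbbabaaabbabab')
  22 → (25, 'babab')
  23 → (0, 'bababaabbabaaabbbbbabaaabbabab')
  24 → (17, 'bbabaaabbabab')
  25 → (7, 'bbabaaabbbbbabaaabbabab')
  26 → (24, 'bbabab')
  27 → (16, 'bbbabaaabbabab')
  28 → (15, 'bbbbabaaabbabab')
  29 → (14, 'bbbbbabaaabbabab')

SA = [21, 11, 5, 22, 12, 28, 19, 9, 3, 26, 1, 6, 23, 13, 29, 20, 10, 4, 27, 18, 8, 2, 25, 0, 17, 7, 24, 16, 15, 14]
rank  pair      lcp
   1  s[21:],s[11:]  5  'aaabb'
   2  s[11:],s[5:]  2  'aa'
   3  s[5:],s[22:]  7  'aabbaba'
   4  s[22:],s[12:]  4  'aabb'
   5  s[12:],s[28:]  1  'a'
   6  s[28:],s[19:]  2  'ab'
   7  s[19:],s[9:]  7  'abaaabb'
   8  s[9:],s[3:]  4  'abaa'
   9  s[3:],s[26:]  3  'aba'
  10  s[26:],s[1:]  4  'abab'
  11  s[1:],s[6:]  2  'ab'
  12  s[6:],s[23:]  6  'abbaba'
  13  s[23:],s[13:]  3  'abb'
  14  s[13:],s[29:]  0  ''
  15  s[29:],s[20:]  1  'b'
  16  s[20:],s[10:]  6  'baaabb'
  17  s[10:],s[4:]  3  'baa'
  18  s[4:],s[27:]  2  'ba'
  19  s[27:],s[18:]  3  'bab'
  20  s[18:],s[8:]  8  'babaaabb'
  21  s[8:],s[2:]  5  'babaa'
  22  s[2:],s[25:]  4  'baba'
  23  s[25:],s[0:]  5  'babab'
  24  s[0:],s[17:]  1  'b'
  25  s[17:],s[7:]  9  'bbabaaabb'
  26  s[7:],s[24:]  5  'bbaba'
  27  s[24:],s[16:]  2  'bb'
  28  s[16:],s[15:]  3  'bbb'
  29  s[15:],s[14:]  4  'bbbb'

[0, 5, 2, 7, 4, 1, 2, 7, 4, 3, 4, 2, 6, 3, 0, 1, 6, 3, 2, 3, 8, 5, 4, 5, 1, 9, 5, 2, 3, 4]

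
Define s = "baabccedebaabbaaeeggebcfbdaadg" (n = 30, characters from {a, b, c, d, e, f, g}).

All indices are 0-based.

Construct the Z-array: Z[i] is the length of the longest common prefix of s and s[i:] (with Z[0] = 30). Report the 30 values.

Z[0]=30
i=1: outside box; Z[1]=0
i=2: outside box; Z[2]=0
i=3: outside box; Z[3]=1 scan→box=[3,4)
i=4: outside box; Z[4]=0
i=5: outside box; Z[5]=0
i=6: outside box; Z[6]=0
i=7: outside box; Z[7]=0
i=8: outside box; Z[8]=0
i=9: outside box; Z[9]=4 scan→box=[9,13)
i=10: min(r-i=3, Z[1]=0)=0; Z[10]=0
i=11: min(r-i=2, Z[2]=0)=0; Z[11]=0
i=12: min(r-i=1, Z[3]=1)=1; Z[12]=1
i=13: outside box; Z[13]=3 scan→box=[13,16)
i=14: min(r-i=2, Z[1]=0)=0; Z[14]=0
i=15: min(r-i=1, Z[2]=0)=0; Z[15]=0
i=16: outside box; Z[16]=0
i=17: outside box; Z[17]=0
i=18: outside box; Z[18]=0
i=19: outside box; Z[19]=0
i=20: outside box; Z[20]=0
i=21: outside box; Z[21]=1 scan→box=[21,22)
i=22: outside box; Z[22]=0
i=23: outside box; Z[23]=0
i=24: outside box; Z[24]=1 scan→box=[24,25)
i=25: outside box; Z[25]=0
i=26: outside box; Z[26]=0
i=27: outside box; Z[27]=0
i=28: outside box; Z[28]=0
i=29: outside box; Z[29]=0

[30, 0, 0, 1, 0, 0, 0, 0, 0, 4, 0, 0, 1, 3, 0, 0, 0, 0, 0, 0, 0, 1, 0, 0, 1, 0, 0, 0, 0, 0]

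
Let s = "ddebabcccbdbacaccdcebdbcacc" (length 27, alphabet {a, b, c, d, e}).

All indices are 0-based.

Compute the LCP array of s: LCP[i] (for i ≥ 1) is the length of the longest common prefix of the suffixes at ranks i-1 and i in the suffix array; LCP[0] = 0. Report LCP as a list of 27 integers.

[0, 1, 2, 3, 0, 2, 1, 2, 1, 3, 0, 1, 4, 1, 1, 2, 2, 2, 1, 1, 0, 2, 1, 1, 1, 0, 2]

sorted suffixes:
  #0 SA[0]=4  'abcccbdbacaccdcebdbcacc'
  #1 SA[1]=12  'acaccdcebdbcacc'
  #2 SA[2]=24  'acc'
  #3 SA[3]=14  'accdcebdbcacc'
  #4 SA[4]=3  'babcccbdbacaccdcebdbcacc'
  #5 SA[5]=11  'bacaccdcebdbcacc'
  #6 SA[6]=22  'bcacc'
  #7 SA[7]=5  'bcccbdbacaccdcebdbcacc'
  #8 SA[8]=9  'bdbacaccdcebdbcacc'
  #9 SA[9]=20  'bdbcacc'
  #10 SA[10]=26  'c'
  #11 SA[11]=23  'cacc'
  #12 SA[12]=13  'caccdcebdbcacc'
  #13 SA[13]=8  'cbdbacaccdcebdbcacc'
  #14 SA[14]=25  'cc'
  #15 SA[15]=7  'ccbdbacaccdcebdbcacc'
  #16 SA[16]=6  'cccbdbacaccdcebdbcacc'
  #17 SA[17]=15  'ccdcebdbcacc'
  #18 SA[18]=16  'cdcebdbcacc'
  #19 SA[19]=18  'cebdbcacc'
  #20 SA[20]=10  'dbacaccdcebdbcacc'
  #21 SA[21]=21  'dbcacc'
  #22 SA[22]=17  'dcebdbcacc'
  #23 SA[23]=0  'ddebabcccbdbacaccdcebdbcacc'
  #24 SA[24]=1  'debabcccbdbacaccdcebdbcacc'
  #25 SA[25]=2  'ebabcccbdbacaccdcebdbcacc'
  #26 SA[26]=19  'ebdbcacc'

SA = [4, 12, 24, 14, 3, 11, 22, 5, 9, 20, 26, 23, 13, 8, 25, 7, 6, 15, 16, 18, 10, 21, 17, 0, 1, 2, 19]
rank  pair      lcp
   1  s[4:],s[12:]  1  'a'
   2  s[12:],s[24:]  2  'ac'
   3  s[24:],s[14:]  3  'acc'
   4  s[14:],s[3:]  0  ''
   5  s[3:],s[11:]  2  'ba'
   6  s[11:],s[22:]  1  'b'
   7  s[22:],s[5:]  2  'bc'
   8  s[5:],s[9:]  1  'b'
   9  s[9:],s[20:]  3  'bdb'
  10  s[20:],s[26:]  0  ''
  11  s[26:],s[23:]  1  'c'
  12  s[23:],s[13:]  4  'cacc'
  13  s[13:],s[8:]  1  'c'
  14  s[8:],s[25:]  1  'c'
  15  s[25:],s[7:]  2  'cc'
  16  s[7:],s[6:]  2  'cc'
  17  s[6:],s[15:]  2  'cc'
  18  s[15:],s[16:]  1  'c'
  19  s[16:],s[18:]  1  'c'
  20  s[18:],s[10:]  0  ''
  21  s[10:],s[21:]  2  'db'
  22  s[21:],s[17:]  1  'd'
  23  s[17:],s[0:]  1  'd'
  24  s[0:],s[1:]  1  'd'
  25  s[1:],s[2:]  0  ''
  26  s[2:],s[19:]  2  'eb'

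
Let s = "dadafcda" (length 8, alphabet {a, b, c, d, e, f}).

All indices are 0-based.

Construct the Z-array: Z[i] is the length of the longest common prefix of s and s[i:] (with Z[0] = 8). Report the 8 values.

[8, 0, 2, 0, 0, 0, 2, 0]

Z[0]=8
i=1: i≥r, start 0; Z[1]=0
i=2: i≥r, start 0; Z[2]=2 grow→box=[2,4)
i=3: min(r-i=1, Z[1]=0)=0; Z[3]=0
i=4: i≥r, start 0; Z[4]=0
i=5: i≥r, start 0; Z[5]=0
i=6: i≥r, start 0; Z[6]=2 grow→box=[6,8)
i=7: min(r-i=1, Z[1]=0)=0; Z[7]=0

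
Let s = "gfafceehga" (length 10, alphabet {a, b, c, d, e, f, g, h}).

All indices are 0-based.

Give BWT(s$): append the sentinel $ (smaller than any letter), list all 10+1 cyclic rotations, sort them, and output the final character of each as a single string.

rank  rotation     last
    0  $gfafceehga  a
    1  a$gfafceehg  g
    2  afceehga$gf  f
    3  ceehga$gfaf  f
    4  eehga$gfafc  c
    5  ehga$gfafce  e
    6  fafceehga$g  g
    7  fceehga$gfa  a
    8  ga$gfafceeh  h
    9  gfafceehga$  $
   10  hga$gfafcee  e

agffcegah$e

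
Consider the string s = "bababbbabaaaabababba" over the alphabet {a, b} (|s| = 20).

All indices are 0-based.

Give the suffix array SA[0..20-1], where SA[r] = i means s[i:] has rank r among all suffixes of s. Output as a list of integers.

sorted suffixes:
  #0 SA[0]=19  'a'
  #1 SA[1]=9  'aaaabababba'
  #2 SA[2]=10  'aaabababba'
  #3 SA[3]=11  'aabababba'
  #4 SA[4]=7  'abaaaabababba'
  #5 SA[5]=12  'abababba'
  #6 SA[6]=14  'ababba'
  #7 SA[7]=1  'ababbbabaaaabababba'
  #8 SA[8]=16  'abba'
  #9 SA[9]=3  'abbbabaaaabababba'
  #10 SA[10]=18  'ba'
  #11 SA[11]=8  'baaaabababba'
  #12 SA[12]=6  'babaaaabababba'
  #13 SA[13]=13  'bababba'
  #14 SA[14]=0  'bababbbabaaaabababba'
  #15 SA[15]=15  'babba'
  #16 SA[16]=2  'babbbabaaaabababba'
  #17 SA[17]=17  'bba'
  #18 SA[18]=5  'bbabaaaabababba'
  #19 SA[19]=4  'bbbabaaaabababba'

[19, 9, 10, 11, 7, 12, 14, 1, 16, 3, 18, 8, 6, 13, 0, 15, 2, 17, 5, 4]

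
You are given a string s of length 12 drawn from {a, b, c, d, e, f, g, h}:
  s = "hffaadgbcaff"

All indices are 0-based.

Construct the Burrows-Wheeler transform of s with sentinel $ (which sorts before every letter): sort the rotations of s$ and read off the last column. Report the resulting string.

rank  rotation       last
    0  $hffaadgbcaff  f
    1  aadgbcaff$hff  f
    2  adgbcaff$hffa  a
    3  aff$hffaadgbc  c
    4  bcaff$hffaadg  g
    5  caff$hffaadgb  b
    6  dgbcaff$hffaa  a
    7  f$hffaadgbcaf  f
    8  faadgbcaff$hf  f
    9  ff$hffaadgbca  a
   10  ffaadgbcaff$h  h
   11  gbcaff$hffaad  d
   12  hffaadgbcaff$  $

ffacgbaffahd$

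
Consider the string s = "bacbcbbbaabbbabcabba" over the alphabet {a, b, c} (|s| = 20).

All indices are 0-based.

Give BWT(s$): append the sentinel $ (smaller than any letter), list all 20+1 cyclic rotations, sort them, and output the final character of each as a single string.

abbcabbbbb$abbcaacbba

rank  rotation               last
    0  $bacbcbbbaabbbabcabba  a
    1  a$bacbcbbbaabbbabcabb  b
    2  aabbbabcabba$bacbcbbb  b
    3  abba$bacbcbbbaabbbabc  c
    4  abbbabcabba$bacbcbbba  a
    5  abcabba$bacbcbbbaabbb  b
    6  acbcbbbaabbbabcabba$b  b
    7  ba$bacbcbbbaabbbabcab  b
    8  baabbbabcabba$bacbcbb  b
    9  babcabba$bacbcbbbaabb  b
   10  bacbcbbbaabbbabcabba$  $
   11  bba$bacbcbbbaabbbabca  a
   12  bbaabbbabcabba$bacbcb  b
   13  bbabcabba$bacbcbbbaab  b
   14  bbbaabbbabcabba$bacbc  c
   15  bbbabcabba$bacbcbbbaa  a
   16  bcabba$bacbcbbbaabbba  a
   17  bcbbbaabbbabcabba$bac  c
   18  cabba$bacbcbbbaabbbab  b
   19  cbbbaabbbabcabba$bacb  b
   20  cbcbbbaabbbabcabba$ba  a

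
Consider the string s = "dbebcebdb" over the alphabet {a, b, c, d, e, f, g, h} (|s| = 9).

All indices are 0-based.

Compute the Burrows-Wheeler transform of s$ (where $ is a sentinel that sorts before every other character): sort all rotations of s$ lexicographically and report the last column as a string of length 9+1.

bdeedbb$bc

rank  rotation    last
    0  $dbebcebdb  b
    1  b$dbebcebd  d
    2  bcebdb$dbe  e
    3  bdb$dbebce  e
    4  bebcebdb$d  d
    5  cebdb$dbeb  b
    6  db$dbebceb  b
    7  dbebcebdb$  $
    8  ebcebdb$db  b
    9  ebdb$dbebc  c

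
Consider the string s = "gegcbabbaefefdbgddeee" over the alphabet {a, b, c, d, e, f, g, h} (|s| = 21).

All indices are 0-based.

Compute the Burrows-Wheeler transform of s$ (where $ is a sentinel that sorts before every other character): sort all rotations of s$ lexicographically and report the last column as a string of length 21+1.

ebbcbadgfgdeedfageeeb$

rank  rotation                last
    0  $gegcbabbaefefdbgddeee  e
    1  abbaefefdbgddeee$gegcb  b
    2  aefefdbgddeee$gegcbabb  b
    3  babbaefefdbgddeee$gegc  c
    4  baefefdbgddeee$gegcbab  b
    5  bbaefefdbgddeee$gegcba  a
    6  bgddeee$gegcbabbaefefd  d
    7  cbabbaefefdbgddeee$geg  g
    8  dbgddeee$gegcbabbaefef  f
    9  ddeee$gegcbabbaefefdbg  g
   10  deee$gegcbabbaefefdbgd  d
   11  e$gegcbabbaefefdbgddee  e
   12  ee$gegcbabbaefefdbgdde  e
   13  eee$gegcbabbaefefdbgdd  d
   14  efdbgddeee$gegcbabbaef  f
   15  efefdbgddeee$gegcbabba  a
   16  egcbabbaefefdbgddeee$g  g
   17  fdbgddeee$gegcbabbaefe  e
   18  fefdbgddeee$gegcbabbae  e
   19  gcbabbaefefdbgddeee$ge  e
   20  gddeee$gegcbabbaefefdb  b
   21  gegcbabbaefefdbgddeee$  $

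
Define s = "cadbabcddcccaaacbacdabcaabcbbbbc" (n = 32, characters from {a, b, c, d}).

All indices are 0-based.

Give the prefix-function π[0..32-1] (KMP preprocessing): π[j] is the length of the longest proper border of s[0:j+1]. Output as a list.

π[0] = 0
j=1 s[j]='a': π[1]=0 (border '')
j=2 s[j]='d': π[2]=0 (border '')
j=3 s[j]='b': π[3]=0 (border '')
j=4 s[j]='a': π[4]=0 (border '')
j=5 s[j]='b': π[5]=0 (border '')
j=6 s[j]='c': π[6]=1 (border 'c')
j=7 s[j]='d': k: 1→0; π[7]=0 (border '')
j=8 s[j]='d': π[8]=0 (border '')
j=9 s[j]='c': π[9]=1 (border 'c')
j=10 s[j]='c': k: 1→0; π[10]=1 (border 'c')
j=11 s[j]='c': k: 1→0; π[11]=1 (border 'c')
j=12 s[j]='a': π[12]=2 (border 'ca')
j=13 s[j]='a': k: 2→0; π[13]=0 (border '')
j=14 s[j]='a': π[14]=0 (border '')
j=15 s[j]='c': π[15]=1 (border 'c')
j=16 s[j]='b': k: 1→0; π[16]=0 (border '')
j=17 s[j]='a': π[17]=0 (border '')
j=18 s[j]='c': π[18]=1 (border 'c')
j=19 s[j]='d': k: 1→0; π[19]=0 (border '')
j=20 s[j]='a': π[20]=0 (border '')
j=21 s[j]='b': π[21]=0 (border '')
j=22 s[j]='c': π[22]=1 (border 'c')
j=23 s[j]='a': π[23]=2 (border 'ca')
j=24 s[j]='a': k: 2→0; π[24]=0 (border '')
j=25 s[j]='b': π[25]=0 (border '')
j=26 s[j]='c': π[26]=1 (border 'c')
j=27 s[j]='b': k: 1→0; π[27]=0 (border '')
j=28 s[j]='b': π[28]=0 (border '')
j=29 s[j]='b': π[29]=0 (border '')
j=30 s[j]='b': π[30]=0 (border '')
j=31 s[j]='c': π[31]=1 (border 'c')

[0, 0, 0, 0, 0, 0, 1, 0, 0, 1, 1, 1, 2, 0, 0, 1, 0, 0, 1, 0, 0, 0, 1, 2, 0, 0, 1, 0, 0, 0, 0, 1]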